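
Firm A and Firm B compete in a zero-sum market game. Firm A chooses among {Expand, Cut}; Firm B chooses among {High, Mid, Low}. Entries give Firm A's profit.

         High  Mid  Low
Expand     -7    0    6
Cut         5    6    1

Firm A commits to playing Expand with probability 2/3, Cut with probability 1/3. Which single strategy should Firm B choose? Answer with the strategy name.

If Firm B plays High, Firm A's expected payoff is (2/3)·(-7) + (1/3)·5 = -3.
If Firm B plays Mid, Firm A's expected payoff is (2/3)·0 + (1/3)·6 = 2.
If Firm B plays Low, Firm A's expected payoff is (2/3)·6 + (1/3)·1 = 13/3.
Firm B minimizes Firm A's payoff; the smallest is -3, so the best response is High.

High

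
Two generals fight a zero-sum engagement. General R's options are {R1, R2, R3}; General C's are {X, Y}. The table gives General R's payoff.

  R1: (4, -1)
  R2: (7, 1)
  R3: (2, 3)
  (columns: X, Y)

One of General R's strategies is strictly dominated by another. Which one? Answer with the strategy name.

R1

R2 gives a strictly higher payoff than R1 against every column: 7 > 4, 1 > -1.
So R1 is strictly dominated and General R never plays it.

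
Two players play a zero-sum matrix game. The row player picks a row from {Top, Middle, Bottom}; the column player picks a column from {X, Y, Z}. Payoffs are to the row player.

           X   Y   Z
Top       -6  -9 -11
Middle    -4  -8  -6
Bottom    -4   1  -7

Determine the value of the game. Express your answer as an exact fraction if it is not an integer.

Row minima: Top → -11, Middle → -8, Bottom → -7; maximin = -7.
Column maxima: X → -4, Y → 1, Z → -6; minimax = -6.
-7 ≠ -6, so there is no saddle point; optimal play is mixed.
Top is strictly dominated by Middle, so the row player never plays it.
X is strictly dominated by Z (it gives the row player strictly more in every row), so the column player never plays it.
On the remaining 2×2 (Middle, Bottom vs Y, Z):
Let the row player play Middle with probability p. Expected payoff against Y: (-8)p + 1(1−p) = −9p + 1; against Z: (-6)p + (-7)(1−p) = p − 7.
Setting these equal: −9p + 1 = p − 7 ⇒ −10p = -8 ⇒ p = 4/5, and the value is (-9)·(4/5) + 1 = -31/5.
For the column player: with q = P(Y), equating Middle's and Bottom's payoffs gives −2q − 6 = 8q − 7 ⇒ q = 1/10.

-31/5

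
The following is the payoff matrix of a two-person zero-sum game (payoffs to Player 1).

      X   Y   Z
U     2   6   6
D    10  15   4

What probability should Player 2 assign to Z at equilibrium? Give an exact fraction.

Row minima: U → 2, D → 4; maximin = 4.
Column maxima: X → 10, Y → 15, Z → 6; minimax = 6.
4 ≠ 6, so there is no saddle point; optimal play is mixed.
Y is strictly dominated by X (it gives Player 1 strictly more in every row), so Player 2 never plays it.
On the remaining 2×2 (U, D vs X, Z):
Let Player 1 play U with probability p. Expected payoff against X: 2p + 10(1−p) = −8p + 10; against Z: 6p + 4(1−p) = 2p + 4.
Setting these equal: −8p + 10 = 2p + 4 ⇒ −10p = -6 ⇒ p = 3/5, and the value is (-8)·(3/5) + 10 = 26/5.
For Player 2: with q = P(X), equating U's and D's payoffs gives −4q + 6 = 6q + 4 ⇒ q = 1/5.

4/5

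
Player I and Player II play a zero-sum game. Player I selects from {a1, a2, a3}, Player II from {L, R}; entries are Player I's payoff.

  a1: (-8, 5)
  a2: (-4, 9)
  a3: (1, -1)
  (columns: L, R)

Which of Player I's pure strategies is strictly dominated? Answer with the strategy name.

a2 gives a strictly higher payoff than a1 against every column: -4 > -8, 9 > 5.
So a1 is strictly dominated and Player I never plays it.

a1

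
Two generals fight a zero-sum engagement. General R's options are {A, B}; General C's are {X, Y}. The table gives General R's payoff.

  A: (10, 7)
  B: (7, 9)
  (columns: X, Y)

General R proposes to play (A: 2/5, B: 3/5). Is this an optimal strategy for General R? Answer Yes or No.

Against X this mix gives (2/5)·10 + (3/5)·7 = 41/5.
Against Y this mix gives (2/5)·7 + (3/5)·9 = 41/5.
All of General C's active replies (X, Y) yield 41/5, and no column does worse for General R. The mix makes General C indifferent and guarantees 41/5, so it is optimal.

Yes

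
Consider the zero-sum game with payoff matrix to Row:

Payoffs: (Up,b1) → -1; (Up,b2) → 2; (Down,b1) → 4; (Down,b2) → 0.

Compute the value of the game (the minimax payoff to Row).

Row minima: Up → -1, Down → 0; maximin = 0.
Column maxima: b1 → 4, b2 → 2; minimax = 2.
0 ≠ 2, so there is no saddle point; optimal play is mixed.
Let Row play Up with probability p. Expected payoff against b1: (-1)p + 4(1−p) = −5p + 4; against b2: 2p + 0(1−p) = 2p.
Setting these equal: −5p + 4 = 2p ⇒ −7p = -4 ⇒ p = 4/7, and the value is (-5)·(4/7) + 4 = 8/7.
For Column: with q = P(b1), equating Up's and Down's payoffs gives −3q + 2 = 4q ⇒ q = 2/7.

8/7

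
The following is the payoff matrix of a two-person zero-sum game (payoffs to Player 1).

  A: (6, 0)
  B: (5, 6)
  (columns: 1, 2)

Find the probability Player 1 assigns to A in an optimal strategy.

Row minima: A → 0, B → 5; maximin = 5.
Column maxima: 1 → 6, 2 → 6; minimax = 6.
5 ≠ 6, so there is no saddle point; optimal play is mixed.
Let Player 1 play A with probability p. Expected payoff against 1: 6p + 5(1−p) = p + 5; against 2: 0p + 6(1−p) = −6p + 6.
Setting these equal: p + 5 = −6p + 6 ⇒ 7p = 1 ⇒ p = 1/7, and the value is (1)·(1/7) + 5 = 36/7.
For Player 2: with q = P(1), equating A's and B's payoffs gives 6q = −q + 6 ⇒ q = 6/7.

1/7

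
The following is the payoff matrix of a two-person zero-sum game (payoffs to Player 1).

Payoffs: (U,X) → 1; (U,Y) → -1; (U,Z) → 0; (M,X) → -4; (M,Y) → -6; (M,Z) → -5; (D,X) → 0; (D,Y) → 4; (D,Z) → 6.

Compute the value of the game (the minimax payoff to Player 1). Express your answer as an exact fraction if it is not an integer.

2/3

Row minima: U → -1, M → -6, D → 0; maximin = 0.
Column maxima: X → 1, Y → 4, Z → 6; minimax = 1.
0 ≠ 1, so there is no saddle point; optimal play is mixed.
M is strictly dominated by U, so Player 1 never plays it.
Z is strictly dominated by Y (it gives Player 1 strictly more in every row), so Player 2 never plays it.
On the remaining 2×2 (U, D vs X, Y):
Let Player 1 play U with probability p. Expected payoff against X: 1p + 0(1−p) = p; against Y: (-1)p + 4(1−p) = −5p + 4.
Setting these equal: p = −5p + 4 ⇒ 6p = 4 ⇒ p = 2/3, and the value is (1)·(2/3) = 2/3.
For Player 2: with q = P(X), equating U's and D's payoffs gives 2q − 1 = −4q + 4 ⇒ q = 5/6.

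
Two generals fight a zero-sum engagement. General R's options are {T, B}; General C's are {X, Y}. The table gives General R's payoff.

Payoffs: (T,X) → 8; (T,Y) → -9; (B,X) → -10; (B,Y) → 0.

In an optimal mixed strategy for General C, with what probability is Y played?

Row minima: T → -9, B → -10; maximin = -9.
Column maxima: X → 8, Y → 0; minimax = 0.
-9 ≠ 0, so there is no saddle point; optimal play is mixed.
Let General R play T with probability p. Expected payoff against X: 8p + (-10)(1−p) = 18p − 10; against Y: (-9)p + 0(1−p) = −9p.
Setting these equal: 18p − 10 = −9p ⇒ 27p = 10 ⇒ p = 10/27, and the value is (18)·(10/27) − 10 = -10/3.
For General C: with q = P(X), equating T's and B's payoffs gives 17q − 9 = −10q ⇒ q = 1/3.

2/3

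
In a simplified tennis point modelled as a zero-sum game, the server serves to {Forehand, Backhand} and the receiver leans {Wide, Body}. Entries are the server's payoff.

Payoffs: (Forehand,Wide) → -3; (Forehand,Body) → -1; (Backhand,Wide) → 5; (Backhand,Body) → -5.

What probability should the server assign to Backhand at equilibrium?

Row minima: Forehand → -3, Backhand → -5; maximin = -3.
Column maxima: Wide → 5, Body → -1; minimax = -1.
-3 ≠ -1, so there is no saddle point; optimal play is mixed.
Let the server play Forehand with probability p. Expected payoff against Wide: (-3)p + 5(1−p) = −8p + 5; against Body: (-1)p + (-5)(1−p) = 4p − 5.
Setting these equal: −8p + 5 = 4p − 5 ⇒ −12p = -10 ⇒ p = 5/6, and the value is (-8)·(5/6) + 5 = -5/3.
For the receiver: with q = P(Wide), equating Forehand's and Backhand's payoffs gives −2q − 1 = 10q − 5 ⇒ q = 1/3.

1/6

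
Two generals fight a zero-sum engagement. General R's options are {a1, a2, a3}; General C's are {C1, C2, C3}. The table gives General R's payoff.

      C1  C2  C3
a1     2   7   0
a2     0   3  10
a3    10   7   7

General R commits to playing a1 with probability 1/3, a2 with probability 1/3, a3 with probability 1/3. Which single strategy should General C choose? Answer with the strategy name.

If General C plays C1, General R's expected payoff is (1/3)·2 + (1/3)·0 + (1/3)·10 = 4.
If General C plays C2, General R's expected payoff is (1/3)·7 + (1/3)·3 + (1/3)·7 = 17/3.
If General C plays C3, General R's expected payoff is (1/3)·0 + (1/3)·10 + (1/3)·7 = 17/3.
General C minimizes General R's payoff; the smallest is 4, so the best response is C1.

C1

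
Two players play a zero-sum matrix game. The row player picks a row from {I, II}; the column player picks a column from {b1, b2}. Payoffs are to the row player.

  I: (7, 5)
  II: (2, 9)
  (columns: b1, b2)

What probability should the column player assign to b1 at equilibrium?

4/9

Row minima: I → 5, II → 2; maximin = 5.
Column maxima: b1 → 7, b2 → 9; minimax = 7.
5 ≠ 7, so there is no saddle point; optimal play is mixed.
Let the row player play I with probability p. Expected payoff against b1: 7p + 2(1−p) = 5p + 2; against b2: 5p + 9(1−p) = −4p + 9.
Setting these equal: 5p + 2 = −4p + 9 ⇒ 9p = 7 ⇒ p = 7/9, and the value is (5)·(7/9) + 2 = 53/9.
For the column player: with q = P(b1), equating I's and II's payoffs gives 2q + 5 = −7q + 9 ⇒ q = 4/9.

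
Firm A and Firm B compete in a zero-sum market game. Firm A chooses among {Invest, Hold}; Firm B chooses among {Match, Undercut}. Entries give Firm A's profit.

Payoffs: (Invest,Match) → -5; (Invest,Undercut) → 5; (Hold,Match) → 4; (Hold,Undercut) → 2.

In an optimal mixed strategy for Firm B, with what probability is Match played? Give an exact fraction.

Row minima: Invest → -5, Hold → 2; maximin = 2.
Column maxima: Match → 4, Undercut → 5; minimax = 4.
2 ≠ 4, so there is no saddle point; optimal play is mixed.
Let Firm A play Invest with probability p. Expected payoff against Match: (-5)p + 4(1−p) = −9p + 4; against Undercut: 5p + 2(1−p) = 3p + 2.
Setting these equal: −9p + 4 = 3p + 2 ⇒ −12p = -2 ⇒ p = 1/6, and the value is (-9)·(1/6) + 4 = 5/2.
For Firm B: with q = P(Match), equating Invest's and Hold's payoffs gives −10q + 5 = 2q + 2 ⇒ q = 1/4.

1/4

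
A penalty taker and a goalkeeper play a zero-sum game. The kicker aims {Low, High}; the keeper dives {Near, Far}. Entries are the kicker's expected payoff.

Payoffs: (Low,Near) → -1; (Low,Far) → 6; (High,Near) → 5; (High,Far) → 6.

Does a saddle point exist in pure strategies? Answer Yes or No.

Row minima: Low → -1, High → 5; maximin = 5.
Column maxima: Near → 5, Far → 6; minimax = 5.
maximin = minimax = 5, so a saddle point exists.

Yes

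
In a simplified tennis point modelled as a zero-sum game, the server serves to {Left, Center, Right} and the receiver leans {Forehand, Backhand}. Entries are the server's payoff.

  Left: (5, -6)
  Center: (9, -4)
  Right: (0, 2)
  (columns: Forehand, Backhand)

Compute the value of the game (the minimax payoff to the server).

6/5

Row minima: Left → -6, Center → -4, Right → 0; maximin = 0.
Column maxima: Forehand → 9, Backhand → 2; minimax = 2.
0 ≠ 2, so there is no saddle point; optimal play is mixed.
Left is strictly dominated by Center, so the server never plays it.
On the remaining 2×2 (Center, Right vs Forehand, Backhand):
Let the server play Center with probability p. Expected payoff against Forehand: 9p + 0(1−p) = 9p; against Backhand: (-4)p + 2(1−p) = −6p + 2.
Setting these equal: 9p = −6p + 2 ⇒ 15p = 2 ⇒ p = 2/15, and the value is (9)·(2/15) = 6/5.
For the receiver: with q = P(Forehand), equating Center's and Right's payoffs gives 13q − 4 = −2q + 2 ⇒ q = 2/5.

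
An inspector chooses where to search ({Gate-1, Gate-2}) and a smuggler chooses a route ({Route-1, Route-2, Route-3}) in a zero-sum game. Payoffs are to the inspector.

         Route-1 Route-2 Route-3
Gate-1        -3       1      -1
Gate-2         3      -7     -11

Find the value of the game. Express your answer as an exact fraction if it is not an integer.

-9/4

Row minima: Gate-1 → -3, Gate-2 → -11; maximin = -3.
Column maxima: Route-1 → 3, Route-2 → 1, Route-3 → -1; minimax = -1.
-3 ≠ -1, so there is no saddle point; optimal play is mixed.
Route-2 is strictly dominated by Route-3 (it gives the inspector strictly more in every row), so the smuggler never plays it.
On the remaining 2×2 (Gate-1, Gate-2 vs Route-1, Route-3):
Let the inspector play Gate-1 with probability p. Expected payoff against Route-1: (-3)p + 3(1−p) = −6p + 3; against Route-3: (-1)p + (-11)(1−p) = 10p − 11.
Setting these equal: −6p + 3 = 10p − 11 ⇒ −16p = -14 ⇒ p = 7/8, and the value is (-6)·(7/8) + 3 = -9/4.
For the smuggler: with q = P(Route-1), equating Gate-1's and Gate-2's payoffs gives −2q − 1 = 14q − 11 ⇒ q = 5/8.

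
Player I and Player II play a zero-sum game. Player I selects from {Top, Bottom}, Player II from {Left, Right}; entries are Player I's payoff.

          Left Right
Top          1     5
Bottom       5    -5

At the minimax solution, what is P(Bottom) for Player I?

2/7

Row minima: Top → 1, Bottom → -5; maximin = 1.
Column maxima: Left → 5, Right → 5; minimax = 5.
1 ≠ 5, so there is no saddle point; optimal play is mixed.
Let Player I play Top with probability p. Expected payoff against Left: 1p + 5(1−p) = −4p + 5; against Right: 5p + (-5)(1−p) = 10p − 5.
Setting these equal: −4p + 5 = 10p − 5 ⇒ −14p = -10 ⇒ p = 5/7, and the value is (-4)·(5/7) + 5 = 15/7.
For Player II: with q = P(Left), equating Top's and Bottom's payoffs gives −4q + 5 = 10q − 5 ⇒ q = 5/7.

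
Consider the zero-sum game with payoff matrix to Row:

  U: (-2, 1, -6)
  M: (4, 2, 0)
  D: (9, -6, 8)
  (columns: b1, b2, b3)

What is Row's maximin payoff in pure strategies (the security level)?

Row minima: U → -6, M → 0, D → -6.
The best of these is 0.

0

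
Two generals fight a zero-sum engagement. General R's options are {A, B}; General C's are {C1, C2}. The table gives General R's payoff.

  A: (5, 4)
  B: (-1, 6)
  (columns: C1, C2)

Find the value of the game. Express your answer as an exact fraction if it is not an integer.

Row minima: A → 4, B → -1; maximin = 4.
Column maxima: C1 → 5, C2 → 6; minimax = 5.
4 ≠ 5, so there is no saddle point; optimal play is mixed.
Let General R play A with probability p. Expected payoff against C1: 5p + (-1)(1−p) = 6p − 1; against C2: 4p + 6(1−p) = −2p + 6.
Setting these equal: 6p − 1 = −2p + 6 ⇒ 8p = 7 ⇒ p = 7/8, and the value is (6)·(7/8) − 1 = 17/4.
For General C: with q = P(C1), equating A's and B's payoffs gives q + 4 = −7q + 6 ⇒ q = 1/4.

17/4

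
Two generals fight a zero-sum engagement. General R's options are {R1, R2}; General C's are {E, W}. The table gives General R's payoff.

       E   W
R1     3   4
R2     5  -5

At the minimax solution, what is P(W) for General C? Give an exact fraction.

2/11

Row minima: R1 → 3, R2 → -5; maximin = 3.
Column maxima: E → 5, W → 4; minimax = 4.
3 ≠ 4, so there is no saddle point; optimal play is mixed.
Let General R play R1 with probability p. Expected payoff against E: 3p + 5(1−p) = −2p + 5; against W: 4p + (-5)(1−p) = 9p − 5.
Setting these equal: −2p + 5 = 9p − 5 ⇒ −11p = -10 ⇒ p = 10/11, and the value is (-2)·(10/11) + 5 = 35/11.
For General C: with q = P(E), equating R1's and R2's payoffs gives −q + 4 = 10q − 5 ⇒ q = 9/11.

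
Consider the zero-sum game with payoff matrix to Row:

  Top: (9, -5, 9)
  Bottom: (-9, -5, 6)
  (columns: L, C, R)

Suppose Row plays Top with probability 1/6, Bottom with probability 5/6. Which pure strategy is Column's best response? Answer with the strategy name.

If Column plays L, Row's expected payoff is (1/6)·9 + (5/6)·(-9) = -6.
If Column plays C, Row's expected payoff is (1/6)·(-5) + (5/6)·(-5) = -5.
If Column plays R, Row's expected payoff is (1/6)·9 + (5/6)·6 = 13/2.
Column minimizes Row's payoff; the smallest is -6, so the best response is L.

L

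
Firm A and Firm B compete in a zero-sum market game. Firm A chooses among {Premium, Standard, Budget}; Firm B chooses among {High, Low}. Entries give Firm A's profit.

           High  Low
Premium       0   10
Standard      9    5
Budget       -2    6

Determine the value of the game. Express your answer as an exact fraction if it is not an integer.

Row minima: Premium → 0, Standard → 5, Budget → -2; maximin = 5.
Column maxima: High → 9, Low → 10; minimax = 9.
5 ≠ 9, so there is no saddle point; optimal play is mixed.
Budget is strictly dominated by Premium, so Firm A never plays it.
On the remaining 2×2 (Premium, Standard vs High, Low):
Let Firm A play Premium with probability p. Expected payoff against High: 0p + 9(1−p) = −9p + 9; against Low: 10p + 5(1−p) = 5p + 5.
Setting these equal: −9p + 9 = 5p + 5 ⇒ −14p = -4 ⇒ p = 2/7, and the value is (-9)·(2/7) + 9 = 45/7.
For Firm B: with q = P(High), equating Premium's and Standard's payoffs gives −10q + 10 = 4q + 5 ⇒ q = 5/14.

45/7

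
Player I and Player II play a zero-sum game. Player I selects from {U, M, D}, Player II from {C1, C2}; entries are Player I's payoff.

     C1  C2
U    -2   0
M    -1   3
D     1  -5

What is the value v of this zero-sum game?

Row minima: U → -2, M → -1, D → -5; maximin = -1.
Column maxima: C1 → 1, C2 → 3; minimax = 1.
-1 ≠ 1, so there is no saddle point; optimal play is mixed.
U is strictly dominated by M, so Player I never plays it.
On the remaining 2×2 (M, D vs C1, C2):
Let Player I play M with probability p. Expected payoff against C1: (-1)p + 1(1−p) = −2p + 1; against C2: 3p + (-5)(1−p) = 8p − 5.
Setting these equal: −2p + 1 = 8p − 5 ⇒ −10p = -6 ⇒ p = 3/5, and the value is (-2)·(3/5) + 1 = -1/5.
For Player II: with q = P(C1), equating M's and D's payoffs gives −4q + 3 = 6q − 5 ⇒ q = 4/5.

-1/5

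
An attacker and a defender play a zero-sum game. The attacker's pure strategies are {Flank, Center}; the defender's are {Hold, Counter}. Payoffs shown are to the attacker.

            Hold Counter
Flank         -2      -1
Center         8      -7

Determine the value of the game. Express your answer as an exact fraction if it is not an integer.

Row minima: Flank → -2, Center → -7; maximin = -2.
Column maxima: Hold → 8, Counter → -1; minimax = -1.
-2 ≠ -1, so there is no saddle point; optimal play is mixed.
Let the attacker play Flank with probability p. Expected payoff against Hold: (-2)p + 8(1−p) = −10p + 8; against Counter: (-1)p + (-7)(1−p) = 6p − 7.
Setting these equal: −10p + 8 = 6p − 7 ⇒ −16p = -15 ⇒ p = 15/16, and the value is (-10)·(15/16) + 8 = -11/8.
For the defender: with q = P(Hold), equating Flank's and Center's payoffs gives −q − 1 = 15q − 7 ⇒ q = 3/8.

-11/8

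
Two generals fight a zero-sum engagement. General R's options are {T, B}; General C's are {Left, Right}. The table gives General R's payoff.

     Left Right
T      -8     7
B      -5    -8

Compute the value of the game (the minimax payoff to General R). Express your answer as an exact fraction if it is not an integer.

-11/2

Row minima: T → -8, B → -8; maximin = -8.
Column maxima: Left → -5, Right → 7; minimax = -5.
-8 ≠ -5, so there is no saddle point; optimal play is mixed.
Let General R play T with probability p. Expected payoff against Left: (-8)p + (-5)(1−p) = −3p − 5; against Right: 7p + (-8)(1−p) = 15p − 8.
Setting these equal: −3p − 5 = 15p − 8 ⇒ −18p = -3 ⇒ p = 1/6, and the value is (-3)·(1/6) − 5 = -11/2.
For General C: with q = P(Left), equating T's and B's payoffs gives −15q + 7 = 3q − 8 ⇒ q = 5/6.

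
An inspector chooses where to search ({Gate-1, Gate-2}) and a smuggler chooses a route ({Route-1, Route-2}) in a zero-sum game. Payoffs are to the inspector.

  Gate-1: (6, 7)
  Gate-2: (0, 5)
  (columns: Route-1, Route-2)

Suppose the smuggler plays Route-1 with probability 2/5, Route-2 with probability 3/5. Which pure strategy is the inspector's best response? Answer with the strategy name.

Expected payoff of Gate-1: (2/5)·6 + (3/5)·7 = 33/5.
Expected payoff of Gate-2: (2/5)·0 + (3/5)·5 = 3.
The largest is 33/5, so the inspector's best response is Gate-1.

Gate-1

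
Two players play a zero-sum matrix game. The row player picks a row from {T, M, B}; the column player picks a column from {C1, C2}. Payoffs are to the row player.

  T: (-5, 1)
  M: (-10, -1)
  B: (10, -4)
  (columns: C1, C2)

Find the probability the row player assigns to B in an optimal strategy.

3/10

Row minima: T → -5, M → -10, B → -4; maximin = -4.
Column maxima: C1 → 10, C2 → 1; minimax = 1.
-4 ≠ 1, so there is no saddle point; optimal play is mixed.
M is strictly dominated by T, so the row player never plays it.
On the remaining 2×2 (T, B vs C1, C2):
Let the row player play T with probability p. Expected payoff against C1: (-5)p + 10(1−p) = −15p + 10; against C2: 1p + (-4)(1−p) = 5p − 4.
Setting these equal: −15p + 10 = 5p − 4 ⇒ −20p = -14 ⇒ p = 7/10, and the value is (-15)·(7/10) + 10 = -1/2.
For the column player: with q = P(C1), equating T's and B's payoffs gives −6q + 1 = 14q − 4 ⇒ q = 1/4.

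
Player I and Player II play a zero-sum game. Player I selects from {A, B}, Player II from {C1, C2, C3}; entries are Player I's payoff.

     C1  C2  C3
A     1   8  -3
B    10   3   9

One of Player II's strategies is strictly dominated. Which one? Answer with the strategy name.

C3 holds Player I's payoff strictly below C1 in every row: -3 < 1, 9 < 10.
So C1 is strictly dominated for Player II.

C1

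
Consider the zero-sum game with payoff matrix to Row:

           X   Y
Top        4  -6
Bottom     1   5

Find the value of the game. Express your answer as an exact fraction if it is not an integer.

Row minima: Top → -6, Bottom → 1; maximin = 1.
Column maxima: X → 4, Y → 5; minimax = 4.
1 ≠ 4, so there is no saddle point; optimal play is mixed.
Let Row play Top with probability p. Expected payoff against X: 4p + 1(1−p) = 3p + 1; against Y: (-6)p + 5(1−p) = −11p + 5.
Setting these equal: 3p + 1 = −11p + 5 ⇒ 14p = 4 ⇒ p = 2/7, and the value is (3)·(2/7) + 1 = 13/7.
For Column: with q = P(X), equating Top's and Bottom's payoffs gives 10q − 6 = −4q + 5 ⇒ q = 11/14.

13/7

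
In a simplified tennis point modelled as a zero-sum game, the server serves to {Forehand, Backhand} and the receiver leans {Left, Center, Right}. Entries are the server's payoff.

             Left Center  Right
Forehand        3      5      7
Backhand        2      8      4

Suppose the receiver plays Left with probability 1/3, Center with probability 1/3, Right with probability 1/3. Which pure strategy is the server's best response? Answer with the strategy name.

Expected payoff of Forehand: (1/3)·3 + (1/3)·5 + (1/3)·7 = 5.
Expected payoff of Backhand: (1/3)·2 + (1/3)·8 + (1/3)·4 = 14/3.
The largest is 5, so the server's best response is Forehand.

Forehand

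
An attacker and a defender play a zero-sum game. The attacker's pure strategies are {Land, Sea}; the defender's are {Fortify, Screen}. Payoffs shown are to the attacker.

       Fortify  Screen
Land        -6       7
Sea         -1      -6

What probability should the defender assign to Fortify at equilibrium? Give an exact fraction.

13/18

Row minima: Land → -6, Sea → -6; maximin = -6.
Column maxima: Fortify → -1, Screen → 7; minimax = -1.
-6 ≠ -1, so there is no saddle point; optimal play is mixed.
Let the attacker play Land with probability p. Expected payoff against Fortify: (-6)p + (-1)(1−p) = −5p − 1; against Screen: 7p + (-6)(1−p) = 13p − 6.
Setting these equal: −5p − 1 = 13p − 6 ⇒ −18p = -5 ⇒ p = 5/18, and the value is (-5)·(5/18) − 1 = -43/18.
For the defender: with q = P(Fortify), equating Land's and Sea's payoffs gives −13q + 7 = 5q − 6 ⇒ q = 13/18.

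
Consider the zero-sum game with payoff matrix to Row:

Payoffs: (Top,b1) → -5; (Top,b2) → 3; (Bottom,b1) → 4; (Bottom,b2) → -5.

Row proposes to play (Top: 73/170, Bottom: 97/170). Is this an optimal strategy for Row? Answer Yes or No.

Against b1 this mix gives (73/170)·(-5) + (97/170)·4 = 23/170.
Against b2 this mix gives (73/170)·3 + (97/170)·(-5) = -133/85.
Column will play b2, holding Row to -133/85. Shifting weight toward the row that does better against b2 would raise this floor (the equalizing mix achieves -13/17 against both b2 and b1), so the proposed strategy is not optimal.

No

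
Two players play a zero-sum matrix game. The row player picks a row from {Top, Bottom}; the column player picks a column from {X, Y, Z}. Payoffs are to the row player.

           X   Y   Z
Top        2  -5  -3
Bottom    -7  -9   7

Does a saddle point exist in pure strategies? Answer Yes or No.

Row minima: Top → -5, Bottom → -9; maximin = -5.
Column maxima: X → 2, Y → -5, Z → 7; minimax = -5.
maximin = minimax = -5, so a saddle point exists.

Yes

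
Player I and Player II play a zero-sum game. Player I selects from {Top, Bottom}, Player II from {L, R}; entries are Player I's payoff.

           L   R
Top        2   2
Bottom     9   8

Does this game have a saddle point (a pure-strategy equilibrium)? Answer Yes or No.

Row minima: Top → 2, Bottom → 8; maximin = 8.
Column maxima: L → 9, R → 8; minimax = 8.
maximin = minimax = 8, so a saddle point exists.

Yes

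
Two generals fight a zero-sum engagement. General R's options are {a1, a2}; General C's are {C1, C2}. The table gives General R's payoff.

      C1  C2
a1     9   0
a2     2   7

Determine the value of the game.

Row minima: a1 → 0, a2 → 2; maximin = 2.
Column maxima: C1 → 9, C2 → 7; minimax = 7.
2 ≠ 7, so there is no saddle point; optimal play is mixed.
Let General R play a1 with probability p. Expected payoff against C1: 9p + 2(1−p) = 7p + 2; against C2: 0p + 7(1−p) = −7p + 7.
Setting these equal: 7p + 2 = −7p + 7 ⇒ 14p = 5 ⇒ p = 5/14, and the value is (7)·(5/14) + 2 = 9/2.
For General C: with q = P(C1), equating a1's and a2's payoffs gives 9q = −5q + 7 ⇒ q = 1/2.

9/2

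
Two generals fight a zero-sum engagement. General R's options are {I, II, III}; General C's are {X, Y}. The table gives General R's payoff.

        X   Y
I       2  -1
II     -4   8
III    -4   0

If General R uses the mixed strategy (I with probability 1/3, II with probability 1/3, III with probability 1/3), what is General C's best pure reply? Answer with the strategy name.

X

If General C plays X, General R's expected payoff is (1/3)·2 + (1/3)·(-4) + (1/3)·(-4) = -2.
If General C plays Y, General R's expected payoff is (1/3)·(-1) + (1/3)·8 + (1/3)·0 = 7/3.
General C minimizes General R's payoff; the smallest is -2, so the best response is X.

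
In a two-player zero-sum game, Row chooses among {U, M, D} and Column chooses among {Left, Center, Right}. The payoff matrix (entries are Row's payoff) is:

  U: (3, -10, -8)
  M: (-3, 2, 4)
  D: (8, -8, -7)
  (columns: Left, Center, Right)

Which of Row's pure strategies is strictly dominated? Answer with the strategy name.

U

D gives a strictly higher payoff than U against every column: 8 > 3, -8 > -10, -7 > -8.
So U is strictly dominated and Row never plays it.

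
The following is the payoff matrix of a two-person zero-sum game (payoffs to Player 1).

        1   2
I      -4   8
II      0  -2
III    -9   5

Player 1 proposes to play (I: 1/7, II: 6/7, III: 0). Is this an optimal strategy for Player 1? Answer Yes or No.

Yes

Against 1 this mix gives (1/7)·(-4) + (6/7)·0 = -4/7.
Against 2 this mix gives (1/7)·8 + (6/7)·(-2) = -4/7.
All of Player 2's active replies (1, 2) yield -4/7, and no column does worse for Player 1. The mix makes Player 2 indifferent and guarantees -4/7, so it is optimal.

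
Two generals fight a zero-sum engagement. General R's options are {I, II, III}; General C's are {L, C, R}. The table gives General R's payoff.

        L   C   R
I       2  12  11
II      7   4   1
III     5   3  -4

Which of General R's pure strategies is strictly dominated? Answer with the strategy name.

III

II gives a strictly higher payoff than III against every column: 7 > 5, 4 > 3, 1 > -4.
So III is strictly dominated and General R never plays it.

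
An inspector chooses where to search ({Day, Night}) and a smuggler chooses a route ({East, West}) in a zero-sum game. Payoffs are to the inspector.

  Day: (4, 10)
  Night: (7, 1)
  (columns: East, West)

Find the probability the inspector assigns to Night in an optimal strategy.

1/2

Row minima: Day → 4, Night → 1; maximin = 4.
Column maxima: East → 7, West → 10; minimax = 7.
4 ≠ 7, so there is no saddle point; optimal play is mixed.
Let the inspector play Day with probability p. Expected payoff against East: 4p + 7(1−p) = −3p + 7; against West: 10p + 1(1−p) = 9p + 1.
Setting these equal: −3p + 7 = 9p + 1 ⇒ −12p = -6 ⇒ p = 1/2, and the value is (-3)·(1/2) + 7 = 11/2.
For the smuggler: with q = P(East), equating Day's and Night's payoffs gives −6q + 10 = 6q + 1 ⇒ q = 3/4.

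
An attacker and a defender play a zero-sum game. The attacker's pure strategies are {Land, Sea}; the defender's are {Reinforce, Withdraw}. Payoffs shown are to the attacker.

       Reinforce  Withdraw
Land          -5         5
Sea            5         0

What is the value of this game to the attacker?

5/3

Row minima: Land → -5, Sea → 0; maximin = 0.
Column maxima: Reinforce → 5, Withdraw → 5; minimax = 5.
0 ≠ 5, so there is no saddle point; optimal play is mixed.
Let the attacker play Land with probability p. Expected payoff against Reinforce: (-5)p + 5(1−p) = −10p + 5; against Withdraw: 5p + 0(1−p) = 5p.
Setting these equal: −10p + 5 = 5p ⇒ −15p = -5 ⇒ p = 1/3, and the value is (-10)·(1/3) + 5 = 5/3.
For the defender: with q = P(Reinforce), equating Land's and Sea's payoffs gives −10q + 5 = 5q ⇒ q = 1/3.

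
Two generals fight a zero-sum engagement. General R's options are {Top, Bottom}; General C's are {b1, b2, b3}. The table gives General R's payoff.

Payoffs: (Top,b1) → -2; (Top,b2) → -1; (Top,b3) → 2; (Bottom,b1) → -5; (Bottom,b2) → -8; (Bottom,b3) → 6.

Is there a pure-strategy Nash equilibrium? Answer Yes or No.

Row minima: Top → -2, Bottom → -8; maximin = -2.
Column maxima: b1 → -2, b2 → -1, b3 → 6; minimax = -2.
maximin = minimax = -2, so a saddle point exists.

Yes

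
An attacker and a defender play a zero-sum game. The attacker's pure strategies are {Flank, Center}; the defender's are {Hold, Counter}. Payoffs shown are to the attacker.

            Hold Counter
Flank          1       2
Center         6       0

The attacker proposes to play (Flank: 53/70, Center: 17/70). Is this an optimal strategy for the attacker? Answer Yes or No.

Against Hold this mix gives (53/70)·1 + (17/70)·6 = 31/14.
Against Counter this mix gives (53/70)·2 + (17/70)·0 = 53/35.
The defender will play Counter, holding the attacker to 53/35. Shifting weight toward the row that does better against Counter would raise this floor (the equalizing mix achieves 12/7 against both Counter and Hold), so the proposed strategy is not optimal.

No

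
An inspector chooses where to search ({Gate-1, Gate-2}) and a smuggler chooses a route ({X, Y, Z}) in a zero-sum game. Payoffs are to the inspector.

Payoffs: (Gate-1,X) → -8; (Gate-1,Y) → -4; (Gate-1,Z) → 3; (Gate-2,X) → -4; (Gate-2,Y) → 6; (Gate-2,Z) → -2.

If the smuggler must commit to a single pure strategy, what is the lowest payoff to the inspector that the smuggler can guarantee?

-4

Column maxima: X → -4, Y → 6, Z → 3.
The smallest of these is -4.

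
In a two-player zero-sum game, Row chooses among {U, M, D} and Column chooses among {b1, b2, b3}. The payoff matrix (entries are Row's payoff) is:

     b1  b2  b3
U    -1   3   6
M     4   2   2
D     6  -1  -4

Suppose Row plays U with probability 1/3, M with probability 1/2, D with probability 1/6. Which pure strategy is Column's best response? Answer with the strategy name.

b2

If Column plays b1, Row's expected payoff is (1/3)·(-1) + (1/2)·4 + (1/6)·6 = 8/3.
If Column plays b2, Row's expected payoff is (1/3)·3 + (1/2)·2 + (1/6)·(-1) = 11/6.
If Column plays b3, Row's expected payoff is (1/3)·6 + (1/2)·2 + (1/6)·(-4) = 7/3.
Column minimizes Row's payoff; the smallest is 11/6, so the best response is b2.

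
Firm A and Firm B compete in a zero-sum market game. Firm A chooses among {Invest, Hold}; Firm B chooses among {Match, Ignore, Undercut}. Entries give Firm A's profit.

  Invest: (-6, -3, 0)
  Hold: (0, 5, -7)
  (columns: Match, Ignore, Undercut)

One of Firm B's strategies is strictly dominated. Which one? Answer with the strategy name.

Match holds Firm A's payoff strictly below Ignore in every row: -6 < -3, 0 < 5.
So Ignore is strictly dominated for Firm B.

Ignore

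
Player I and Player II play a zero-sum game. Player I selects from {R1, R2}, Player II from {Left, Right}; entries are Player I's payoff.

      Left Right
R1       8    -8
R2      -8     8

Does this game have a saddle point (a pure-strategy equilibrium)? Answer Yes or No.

Row minima: R1 → -8, R2 → -8; maximin = -8.
Column maxima: Left → 8, Right → 8; minimax = 8.
-8 ≠ 8, so no pure-strategy equilibrium exists.

No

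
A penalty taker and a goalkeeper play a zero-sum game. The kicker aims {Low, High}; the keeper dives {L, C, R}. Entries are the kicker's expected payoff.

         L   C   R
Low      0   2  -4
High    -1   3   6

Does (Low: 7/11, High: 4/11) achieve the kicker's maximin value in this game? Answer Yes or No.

Yes

Against L this mix gives (7/11)·0 + (4/11)·(-1) = -4/11.
Against C this mix gives (7/11)·2 + (4/11)·3 = 26/11.
Against R this mix gives (7/11)·(-4) + (4/11)·6 = -4/11.
All of the keeper's active replies (L, R) yield -4/11, and no column does worse for the kicker. The mix makes the keeper indifferent and guarantees -4/11, so it is optimal.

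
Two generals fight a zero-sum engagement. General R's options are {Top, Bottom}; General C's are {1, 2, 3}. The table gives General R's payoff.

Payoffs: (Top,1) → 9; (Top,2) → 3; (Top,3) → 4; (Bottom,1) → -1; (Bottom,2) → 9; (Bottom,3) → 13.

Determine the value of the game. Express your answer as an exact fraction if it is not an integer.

21/4

Row minima: Top → 3, Bottom → -1; maximin = 3.
Column maxima: 1 → 9, 2 → 9, 3 → 13; minimax = 9.
3 ≠ 9, so there is no saddle point; optimal play is mixed.
3 is strictly dominated by 2 (it gives General R strictly more in every row), so General C never plays it.
On the remaining 2×2 (Top, Bottom vs 1, 2):
Let General R play Top with probability p. Expected payoff against 1: 9p + (-1)(1−p) = 10p − 1; against 2: 3p + 9(1−p) = −6p + 9.
Setting these equal: 10p − 1 = −6p + 9 ⇒ 16p = 10 ⇒ p = 5/8, and the value is (10)·(5/8) − 1 = 21/4.
For General C: with q = P(1), equating Top's and Bottom's payoffs gives 6q + 3 = −10q + 9 ⇒ q = 3/8.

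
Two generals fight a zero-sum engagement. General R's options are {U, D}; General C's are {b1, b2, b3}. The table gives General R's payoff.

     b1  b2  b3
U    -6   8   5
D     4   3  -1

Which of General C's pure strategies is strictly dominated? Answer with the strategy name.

b2

b3 holds General R's payoff strictly below b2 in every row: 5 < 8, -1 < 3.
So b2 is strictly dominated for General C.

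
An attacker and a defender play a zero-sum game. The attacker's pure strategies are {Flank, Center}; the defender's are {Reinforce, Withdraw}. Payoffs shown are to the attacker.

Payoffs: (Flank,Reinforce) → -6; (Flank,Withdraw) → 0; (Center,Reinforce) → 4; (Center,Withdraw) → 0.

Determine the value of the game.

0

Row minima: Flank → -6, Center → 0; maximin = 0.
Column maxima: Reinforce → 4, Withdraw → 0; minimax = 0.
Since maximin = minimax = 0, there is a saddle point and the value is 0.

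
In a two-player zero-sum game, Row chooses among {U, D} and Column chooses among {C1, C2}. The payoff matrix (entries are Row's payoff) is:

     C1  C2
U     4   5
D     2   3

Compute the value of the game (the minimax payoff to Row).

4

Row minima: U → 4, D → 2; maximin = 4.
Column maxima: C1 → 4, C2 → 5; minimax = 4.
Since maximin = minimax = 4, there is a saddle point and the value is 4.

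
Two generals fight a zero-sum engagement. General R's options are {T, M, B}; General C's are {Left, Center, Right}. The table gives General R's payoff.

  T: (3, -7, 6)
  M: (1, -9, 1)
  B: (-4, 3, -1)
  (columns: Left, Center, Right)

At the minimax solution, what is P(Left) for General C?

10/17

Row minima: T → -7, M → -9, B → -4; maximin = -4.
Column maxima: Left → 3, Center → 3, Right → 6; minimax = 3.
-4 ≠ 3, so there is no saddle point; optimal play is mixed.
M is strictly dominated by T, so General R never plays it.
With M eliminated, Right is strictly dominated by Left (it gives General R strictly more in every remaining row), so General C never plays it.
On the remaining 2×2 (T, B vs Left, Center):
Let General R play T with probability p. Expected payoff against Left: 3p + (-4)(1−p) = 7p − 4; against Center: (-7)p + 3(1−p) = −10p + 3.
Setting these equal: 7p − 4 = −10p + 3 ⇒ 17p = 7 ⇒ p = 7/17, and the value is (7)·(7/17) − 4 = -19/17.
For General C: with q = P(Left), equating T's and B's payoffs gives 10q − 7 = −7q + 3 ⇒ q = 10/17.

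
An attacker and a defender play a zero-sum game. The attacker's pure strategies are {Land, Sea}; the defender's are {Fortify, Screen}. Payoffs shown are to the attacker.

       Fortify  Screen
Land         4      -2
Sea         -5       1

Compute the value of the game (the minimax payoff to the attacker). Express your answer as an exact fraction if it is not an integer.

Row minima: Land → -2, Sea → -5; maximin = -2.
Column maxima: Fortify → 4, Screen → 1; minimax = 1.
-2 ≠ 1, so there is no saddle point; optimal play is mixed.
Let the attacker play Land with probability p. Expected payoff against Fortify: 4p + (-5)(1−p) = 9p − 5; against Screen: (-2)p + 1(1−p) = −3p + 1.
Setting these equal: 9p − 5 = −3p + 1 ⇒ 12p = 6 ⇒ p = 1/2, and the value is (9)·(1/2) − 5 = -1/2.
For the defender: with q = P(Fortify), equating Land's and Sea's payoffs gives 6q − 2 = −6q + 1 ⇒ q = 1/4.

-1/2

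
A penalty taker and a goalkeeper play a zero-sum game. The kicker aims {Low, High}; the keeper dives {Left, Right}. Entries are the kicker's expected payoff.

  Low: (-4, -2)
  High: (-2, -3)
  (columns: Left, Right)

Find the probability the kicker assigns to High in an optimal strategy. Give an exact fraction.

Row minima: Low → -4, High → -3; maximin = -3.
Column maxima: Left → -2, Right → -2; minimax = -2.
-3 ≠ -2, so there is no saddle point; optimal play is mixed.
Let the kicker play Low with probability p. Expected payoff against Left: (-4)p + (-2)(1−p) = −2p − 2; against Right: (-2)p + (-3)(1−p) = p − 3.
Setting these equal: −2p − 2 = p − 3 ⇒ −3p = -1 ⇒ p = 1/3, and the value is (-2)·(1/3) − 2 = -8/3.
For the keeper: with q = P(Left), equating Low's and High's payoffs gives −2q − 2 = q − 3 ⇒ q = 1/3.

2/3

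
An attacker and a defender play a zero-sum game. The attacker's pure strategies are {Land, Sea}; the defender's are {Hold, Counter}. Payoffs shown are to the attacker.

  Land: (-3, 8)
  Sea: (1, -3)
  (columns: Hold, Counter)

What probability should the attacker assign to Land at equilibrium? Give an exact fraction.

Row minima: Land → -3, Sea → -3; maximin = -3.
Column maxima: Hold → 1, Counter → 8; minimax = 1.
-3 ≠ 1, so there is no saddle point; optimal play is mixed.
Let the attacker play Land with probability p. Expected payoff against Hold: (-3)p + 1(1−p) = −4p + 1; against Counter: 8p + (-3)(1−p) = 11p − 3.
Setting these equal: −4p + 1 = 11p − 3 ⇒ −15p = -4 ⇒ p = 4/15, and the value is (-4)·(4/15) + 1 = -1/15.
For the defender: with q = P(Hold), equating Land's and Sea's payoffs gives −11q + 8 = 4q − 3 ⇒ q = 11/15.

4/15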